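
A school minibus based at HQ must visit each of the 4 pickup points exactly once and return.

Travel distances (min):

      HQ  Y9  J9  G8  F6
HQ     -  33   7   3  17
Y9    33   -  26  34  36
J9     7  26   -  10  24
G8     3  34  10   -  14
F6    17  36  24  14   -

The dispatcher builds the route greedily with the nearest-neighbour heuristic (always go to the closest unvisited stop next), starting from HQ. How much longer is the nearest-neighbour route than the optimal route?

From HQ: G8=3, J9=7, F6=17, Y9=33 → choose G8 (3).
From G8: J9=10, F6=14, Y9=34 → choose J9 (10).
From J9: F6=24, Y9=26 → choose F6 (24).
From F6: Y9=36 → choose Y9 (36).
NN route HQ → G8 → J9 → F6 → Y9 → HQ costs 106.
Optimal: HQ → J9 → Y9 → F6 → G8 → HQ costs 86 (by enumerating all 12 distinct tours).
Excess = 106 − 86 = 20.

The nearest-neighbour route is 20 min longer than optimal.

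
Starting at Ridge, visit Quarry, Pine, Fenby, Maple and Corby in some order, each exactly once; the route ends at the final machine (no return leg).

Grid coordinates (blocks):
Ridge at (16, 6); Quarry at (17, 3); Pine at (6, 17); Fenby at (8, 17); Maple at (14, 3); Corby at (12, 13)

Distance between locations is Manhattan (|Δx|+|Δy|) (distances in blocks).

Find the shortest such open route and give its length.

There are 5! = 120 possible orderings.
Ridge → Quarry → Pine → Fenby → Maple → Corby: 4+25+2+20+12 = 63
Ridge → Quarry → Pine → Fenby → Corby → Maple: 4+25+2+8+12 = 51
Ridge → Quarry → Pine → Maple → Fenby → Corby: 4+25+22+20+8 = 79
Ridge → Quarry → Pine → Maple → Corby → Fenby: 4+25+22+12+8 = 71
Ridge → Quarry → Pine → Corby → Fenby → Maple: 4+25+10+8+20 = 67
Ridge → Quarry → Pine → Corby → Maple → Fenby: 4+25+10+12+20 = 71
Ridge → Quarry → Fenby → Pine → Maple → Corby: 4+23+2+22+12 = 63
Ridge → Quarry → Fenby → Pine → Corby → Maple: 4+23+2+10+12 = 51
Ridge → Quarry → Fenby → Maple → Pine → Corby: 4+23+20+22+10 = 79
Ridge → Quarry → Fenby → Maple → Corby → Pine: 4+23+20+12+10 = 69
Ridge → Quarry → Fenby → Corby → Pine → Maple: 4+23+8+10+22 = 67
Ridge → Quarry → Fenby → Corby → Maple → Pine: 4+23+8+12+22 = 69
Ridge → Quarry → Maple → Pine → Fenby → Corby: 4+3+22+2+8 = 39
Ridge → Quarry → Maple → Pine → Corby → Fenby: 4+3+22+10+8 = 47
… (106 more)
Ridge → Quarry → Maple → Corby → Fenby → Pine: 4+3+12+8+2 = 29  ← best
The minimum is 29.
One shortest path: Ridge → Quarry → Maple → Corby → Fenby → Pine.

Minimum one-way distance = 29 blocks.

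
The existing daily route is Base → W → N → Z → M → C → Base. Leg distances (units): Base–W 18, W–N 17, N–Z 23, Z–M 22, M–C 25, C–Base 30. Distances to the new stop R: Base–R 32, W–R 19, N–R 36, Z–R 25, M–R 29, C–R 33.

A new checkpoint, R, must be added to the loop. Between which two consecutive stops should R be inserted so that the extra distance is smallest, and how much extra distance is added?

Minimum extra distance: 32, inserting R between Z and M.

Insertion cost between consecutive stops i–j is d(i,R) + d(R,j) − d(i,j):
  between Base and W: 32 + 19 − 18 = 33
  between W and N: 19 + 36 − 17 = 38
  between N and Z: 36 + 25 − 23 = 38
  between Z and M: 25 + 29 − 22 = 32
  between M and C: 29 + 33 − 25 = 37
  between C and Base: 33 + 32 − 30 = 35
Cheapest insertion is between Z and M, adding 32.
New total = 135 + 32 = 167.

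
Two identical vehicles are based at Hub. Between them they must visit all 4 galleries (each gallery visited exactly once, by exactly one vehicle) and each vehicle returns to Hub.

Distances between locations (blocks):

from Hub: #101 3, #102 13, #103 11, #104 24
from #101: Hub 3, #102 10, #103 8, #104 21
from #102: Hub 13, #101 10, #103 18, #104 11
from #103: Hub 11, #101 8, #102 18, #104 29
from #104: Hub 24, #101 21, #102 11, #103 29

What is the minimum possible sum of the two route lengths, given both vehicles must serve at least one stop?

There are 2^3 − 1 = 7 ways to divide the 4 stops into two non-empty groups. For each, the best each vehicle can do is its own shortest tour through its group:
  {#101} + {#102, #103, #104}: 6 + 64 = 70
  {#102} + {#101, #103, #104}: 26 + 64 = 90
  {#101, #102} + {#103, #104}: 26 + 64 = 90
  {#103} + {#101, #102, #104}: 22 + 48 = 70
  {#101, #103} + {#102, #104}: 22 + 48 = 70
  {#102, #103} + {#101, #104}: 42 + 48 = 90
  … (7 splits in total)
Best: vehicle 1 Hub → #101 → Hub = 6; vehicle 2 Hub → #102 → #104 → #103 → Hub = 64; combined 70.

Minimum combined distance: 70 blocks.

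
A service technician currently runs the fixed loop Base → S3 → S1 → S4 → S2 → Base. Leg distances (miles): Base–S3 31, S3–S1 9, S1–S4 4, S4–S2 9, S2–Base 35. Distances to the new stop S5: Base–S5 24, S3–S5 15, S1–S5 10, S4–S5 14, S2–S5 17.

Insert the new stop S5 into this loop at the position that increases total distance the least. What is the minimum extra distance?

Insertion cost between consecutive stops i–j is d(i,S5) + d(S5,j) − d(i,j):
  between Base and S3: 24 + 15 − 31 = 8
  between S3 and S1: 15 + 10 − 9 = 16
  between S1 and S4: 10 + 14 − 4 = 20
  between S4 and S2: 14 + 17 − 9 = 22
  between S2 and Base: 17 + 24 − 35 = 6
Cheapest insertion is between S2 and Base, adding 6.
New total = 88 + 6 = 94.

+6 miles — insert S5 between S2 and Base.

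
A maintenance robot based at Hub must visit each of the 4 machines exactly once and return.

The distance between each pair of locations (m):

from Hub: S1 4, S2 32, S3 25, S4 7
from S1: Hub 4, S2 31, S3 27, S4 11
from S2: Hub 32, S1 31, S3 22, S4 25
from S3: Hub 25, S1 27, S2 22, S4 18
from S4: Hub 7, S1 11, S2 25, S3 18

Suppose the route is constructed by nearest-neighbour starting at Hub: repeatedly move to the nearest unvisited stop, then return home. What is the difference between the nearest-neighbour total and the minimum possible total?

Excess over optimum: 5 m.

Hub: S1=4, S4=7, S3=25, S2=32 ⇒ S1
S1: S4=11, S3=27, S2=31 ⇒ S4
S4: S3=18, S2=25 ⇒ S3
S3: S2=22 ⇒ S2
NN route Hub → S1 → S4 → S3 → S2 → Hub costs 87.
Optimal: Hub → S1 → S2 → S3 → S4 → Hub costs 82 (by enumerating all 12 distinct tours).
Excess = 87 − 82 = 5.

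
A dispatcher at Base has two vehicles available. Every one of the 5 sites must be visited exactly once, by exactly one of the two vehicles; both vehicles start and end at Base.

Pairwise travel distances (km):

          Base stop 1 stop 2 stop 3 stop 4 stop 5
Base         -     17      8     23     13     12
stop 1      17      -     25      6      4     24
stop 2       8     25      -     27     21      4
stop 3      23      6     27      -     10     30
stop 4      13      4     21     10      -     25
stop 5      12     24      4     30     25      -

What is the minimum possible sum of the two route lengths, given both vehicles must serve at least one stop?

There are 2^4 − 1 = 15 ways to divide the 5 stops into two non-empty groups. For each, the best each vehicle can do is its own shortest tour through its group:
  {stop 1} + {stop 2, stop 3, stop 4, stop 5}: 34 + 65 = 99
  {stop 2} + {stop 1, stop 3, stop 4, stop 5}: 16 + 65 = 81
  {stop 1, stop 2} + {stop 3, stop 4, stop 5}: 50 + 65 = 115
  {stop 3} + {stop 1, stop 2, stop 4, stop 5}: 46 + 53 = 99
  {stop 1, stop 3} + {stop 2, stop 4, stop 5}: 46 + 50 = 96
  {stop 2, stop 3} + {stop 1, stop 4, stop 5}: 58 + 53 = 111
  … (15 splits in total)
  {stop 1, stop 3, stop 4} + {stop 2, stop 5}: 46 + 24 = 70  ← best
Best: vehicle 1 Base → stop 1 → stop 3 → stop 4 → Base = 46; vehicle 2 Base → stop 2 → stop 5 → Base = 24; combined 70.

Minimum combined distance: 70 km.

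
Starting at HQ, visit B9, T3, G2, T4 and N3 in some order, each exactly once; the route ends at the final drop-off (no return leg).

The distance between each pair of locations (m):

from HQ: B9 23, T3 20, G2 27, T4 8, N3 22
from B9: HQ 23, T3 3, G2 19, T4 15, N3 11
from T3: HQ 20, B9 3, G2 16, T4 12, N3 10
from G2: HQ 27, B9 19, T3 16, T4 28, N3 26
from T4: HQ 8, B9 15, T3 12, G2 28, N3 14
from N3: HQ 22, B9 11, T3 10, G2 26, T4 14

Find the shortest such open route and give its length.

Minimum one-way distance = 52 m.

There are 5! = 120 possible orderings.
HQ → B9 → T3 → G2 → T4 → N3: 23+3+16+28+14 = 84
HQ → B9 → T3 → G2 → N3 → T4: 23+3+16+26+14 = 82
HQ → B9 → T3 → T4 → G2 → N3: 23+3+12+28+26 = 92
HQ → B9 → T3 → T4 → N3 → G2: 23+3+12+14+26 = 78
HQ → B9 → T3 → N3 → G2 → T4: 23+3+10+26+28 = 90
HQ → B9 → T3 → N3 → T4 → G2: 23+3+10+14+28 = 78
HQ → B9 → G2 → T3 → T4 → N3: 23+19+16+12+14 = 84
HQ → B9 → G2 → T3 → N3 → T4: 23+19+16+10+14 = 82
HQ → B9 → G2 → T4 → T3 → N3: 23+19+28+12+10 = 92
HQ → B9 → G2 → T4 → N3 → T3: 23+19+28+14+10 = 94
HQ → B9 → G2 → N3 → T3 → T4: 23+19+26+10+12 = 90
HQ → B9 → G2 → N3 → T4 → T3: 23+19+26+14+12 = 94
HQ → B9 → T4 → T3 → G2 → N3: 23+15+12+16+26 = 92
HQ → B9 → T4 → T3 → N3 → G2: 23+15+12+10+26 = 86
… (106 more)
HQ → T4 → N3 → B9 → T3 → G2: 8+14+11+3+16 = 52  ← best
The minimum is 52.
One shortest path: HQ → T4 → N3 → B9 → T3 → G2.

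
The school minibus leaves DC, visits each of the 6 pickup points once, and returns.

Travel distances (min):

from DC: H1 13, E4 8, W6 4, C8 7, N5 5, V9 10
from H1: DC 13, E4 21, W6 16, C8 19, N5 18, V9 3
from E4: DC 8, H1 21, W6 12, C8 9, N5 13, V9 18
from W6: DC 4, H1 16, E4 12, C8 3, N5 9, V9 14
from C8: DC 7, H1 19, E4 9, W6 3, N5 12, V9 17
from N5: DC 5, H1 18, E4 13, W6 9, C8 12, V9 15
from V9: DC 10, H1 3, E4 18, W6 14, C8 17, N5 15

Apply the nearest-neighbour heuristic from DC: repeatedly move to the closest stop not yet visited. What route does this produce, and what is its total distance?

From DC: distances to unvisited — W6=4, N5=5, C8=7, E4=8, V9=10, H1=13. Nearest is W6 (4).
From W6: distances to unvisited — C8=3, N5=9, E4=12, V9=14, H1=16. Nearest is C8 (3).
From C8: distances to unvisited — E4=9, N5=12, V9=17, H1=19. Nearest is E4 (9).
From E4: distances to unvisited — N5=13, V9=18, H1=21. Nearest is N5 (13).
From N5: distances to unvisited — V9=15, H1=18. Nearest is V9 (15).
From V9: distances to unvisited — H1=3. Nearest is H1 (3).
Return H1→DC: 13.
Total = 4 + 3 + 9 + 13 + 15 + 3 + 13 = 60.

Total distance 60 min via the nearest-neighbour route DC → W6 → C8 → E4 → N5 → V9 → H1 → DC.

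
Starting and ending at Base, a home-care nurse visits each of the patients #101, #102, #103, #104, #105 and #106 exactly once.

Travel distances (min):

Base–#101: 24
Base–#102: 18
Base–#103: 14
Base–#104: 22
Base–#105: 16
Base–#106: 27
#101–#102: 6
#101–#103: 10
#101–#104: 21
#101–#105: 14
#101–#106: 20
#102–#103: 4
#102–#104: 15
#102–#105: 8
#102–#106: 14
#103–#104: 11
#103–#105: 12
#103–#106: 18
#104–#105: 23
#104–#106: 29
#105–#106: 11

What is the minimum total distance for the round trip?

Base - #101 - #102 - #103 - #104 - #105 - #106 - Base: 24+6+4+11+23+11+27 = 106
Base - #101 - #102 - #103 - #104 - #106 - #105 - Base: 24+6+4+11+29+11+16 = 101
Base - #101 - #102 - #103 - #105 - #104 - #106 - Base: 24+6+4+12+23+29+27 = 125
Base - #101 - #102 - #103 - #105 - #106 - #104 - Base: 24+6+4+12+11+29+22 = 108
Base - #101 - #102 - #103 - #106 - #104 - #105 - Base: 24+6+4+18+29+23+16 = 120
Base - #101 - #102 - #103 - #106 - #105 - #104 - Base: 24+6+4+18+11+23+22 = 108
Base - #101 - #102 - #104 - #103 - #105 - #106 - Base: 24+6+15+11+12+11+27 = 106
Base - #101 - #102 - #104 - #103 - #106 - #105 - Base: 24+6+15+11+18+11+16 = 101
… (352 more)
Base - #104 - #103 - #101 - #102 - #106 - #105 - Base: 22+11+10+6+14+11+16 = 90  ← best
The minimum is 90.
One optimal route: Base → #104 → #103 → #101 → #102 → #106 → #105 → Base (or its reverse).

90 min — the shortest possible round trip.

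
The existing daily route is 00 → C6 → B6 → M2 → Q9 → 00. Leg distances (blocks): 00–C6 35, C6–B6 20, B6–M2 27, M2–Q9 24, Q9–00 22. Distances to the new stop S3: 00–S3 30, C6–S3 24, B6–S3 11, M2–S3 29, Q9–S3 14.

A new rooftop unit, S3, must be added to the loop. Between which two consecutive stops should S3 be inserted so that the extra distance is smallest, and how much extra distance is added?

Insertion cost between consecutive stops i–j is d(i,S3) + d(S3,j) − d(i,j):
  between 00 and C6: 30 + 24 − 35 = 19
  between C6 and B6: 24 + 11 − 20 = 15
  between B6 and M2: 11 + 29 − 27 = 13
  between M2 and Q9: 29 + 14 − 24 = 19
  between Q9 and 00: 14 + 30 − 22 = 22
Cheapest insertion is between B6 and M2, adding 13.
New total = 128 + 13 = 141.

Adding 13 blocks by placing S3 on the B6–M2 leg.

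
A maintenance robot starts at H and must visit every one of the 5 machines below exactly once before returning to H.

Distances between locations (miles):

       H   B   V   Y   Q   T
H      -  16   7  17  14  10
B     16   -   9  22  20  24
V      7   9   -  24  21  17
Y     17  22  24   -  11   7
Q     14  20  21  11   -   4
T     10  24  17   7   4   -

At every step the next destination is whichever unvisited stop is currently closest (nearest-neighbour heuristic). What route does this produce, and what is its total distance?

Total distance 64 miles via the nearest-neighbour route H → V → B → Q → T → Y → H.

H → [V:7 / T:10 / Q:14 / B:16 / Y:17] → V (7)
V → [B:9 / T:17 / Q:21 / Y:24] → B (9)
B → [Q:20 / Y:22 / T:24] → Q (20)
Q → [T:4 / Y:11] → T (4)
T → [Y:7] → Y (7)
Return Y→H: 17.
Total = 7 + 9 + 20 + 4 + 7 + 17 = 64.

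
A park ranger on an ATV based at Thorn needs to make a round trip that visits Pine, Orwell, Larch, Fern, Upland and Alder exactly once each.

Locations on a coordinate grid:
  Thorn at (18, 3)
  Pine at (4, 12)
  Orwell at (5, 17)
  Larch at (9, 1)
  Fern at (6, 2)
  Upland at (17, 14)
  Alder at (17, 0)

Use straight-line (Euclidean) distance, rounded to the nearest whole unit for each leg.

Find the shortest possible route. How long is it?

52 — the shortest possible round trip.

Thorn→Pine→Orwell→Larch→Fern→Upland→Alder→Thorn: 17+5+16+3+16+14+3 = 74
Thorn→Pine→Orwell→Larch→Fern→Alder→Upland→Thorn: 17+5+16+3+11+14+11 = 77
Thorn→Pine→Orwell→Larch→Upland→Fern→Alder→Thorn: 17+5+16+15+16+11+3 = 83
Thorn→Pine→Orwell→Larch→Upland→Alder→Fern→Thorn: 17+5+16+15+14+11+12 = 90
Thorn→Pine→Orwell→Larch→Alder→Fern→Upland→Thorn: 17+5+16+8+11+16+11 = 84
Thorn→Pine→Orwell→Larch→Alder→Upland→Fern→Thorn: 17+5+16+8+14+16+12 = 88
Thorn→Pine→Orwell→Fern→Larch→Upland→Alder→Thorn: 17+5+15+3+15+14+3 = 72
Thorn→Pine→Orwell→Fern→Larch→Alder→Upland→Thorn: 17+5+15+3+8+14+11 = 73
… (352 more)
Thorn→Upland→Orwell→Pine→Fern→Larch→Alder→Thorn: 11+12+5+10+3+8+3 = 52  ← best
The minimum is 52.
One optimal route: Thorn → Upland → Orwell → Pine → Fern → Larch → Alder → Thorn (or its reverse).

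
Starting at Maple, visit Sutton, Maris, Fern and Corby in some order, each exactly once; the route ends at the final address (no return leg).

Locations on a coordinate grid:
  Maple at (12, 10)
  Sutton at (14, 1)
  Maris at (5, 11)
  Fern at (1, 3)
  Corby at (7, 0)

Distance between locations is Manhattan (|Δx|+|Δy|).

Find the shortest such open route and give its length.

There are 4! = 24 possible orderings.
Maple - Sutton - Maris - Fern - Corby: 11+19+12+9 = 51
Maple - Sutton - Maris - Corby - Fern: 11+19+13+9 = 52
Maple - Sutton - Fern - Maris - Corby: 11+15+12+13 = 51
Maple - Sutton - Fern - Corby - Maris: 11+15+9+13 = 48
Maple - Sutton - Corby - Maris - Fern: 11+8+13+12 = 44
Maple - Sutton - Corby - Fern - Maris: 11+8+9+12 = 40
Maple - Maris - Sutton - Fern - Corby: 8+19+15+9 = 51
Maple - Maris - Sutton - Corby - Fern: 8+19+8+9 = 44
Maple - Maris - Fern - Sutton - Corby: 8+12+15+8 = 43
Maple - Maris - Fern - Corby - Sutton: 8+12+9+8 = 37
Maple - Maris - Corby - Sutton - Fern: 8+13+8+15 = 44
Maple - Maris - Corby - Fern - Sutton: 8+13+9+15 = 45
Maple - Fern - Sutton - Maris - Corby: 18+15+19+13 = 65
Maple - Fern - Sutton - Corby - Maris: 18+15+8+13 = 54
… (10 more)
The minimum is 37.
One shortest path: Maple → Maris → Fern → Corby → Sutton.

Minimum one-way distance = 37.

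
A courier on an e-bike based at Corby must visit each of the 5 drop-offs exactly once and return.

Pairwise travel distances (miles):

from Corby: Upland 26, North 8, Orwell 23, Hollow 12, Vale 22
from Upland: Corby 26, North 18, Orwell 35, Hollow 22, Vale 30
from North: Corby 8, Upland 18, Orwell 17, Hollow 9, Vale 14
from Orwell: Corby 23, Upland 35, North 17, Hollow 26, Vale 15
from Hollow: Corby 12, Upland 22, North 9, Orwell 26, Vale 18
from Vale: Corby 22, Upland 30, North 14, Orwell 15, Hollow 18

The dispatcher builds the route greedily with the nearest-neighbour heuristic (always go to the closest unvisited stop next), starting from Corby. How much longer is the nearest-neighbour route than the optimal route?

7 miles longer than the optimal tour.

Corby: North=8, Hollow=12, Vale=22, Orwell=23, Upland=26 ⇒ North
North: Hollow=9, Vale=14, Orwell=17, Upland=18 ⇒ Hollow
Hollow: Vale=18, Upland=22, Orwell=26 ⇒ Vale
Vale: Orwell=15, Upland=30 ⇒ Orwell
Orwell: Upland=35 ⇒ Upland
NN route Corby → North → Hollow → Vale → Orwell → Upland → Corby costs 111.
Optimal: Corby → North → Upland → Hollow → Vale → Orwell → Corby costs 104 (by enumerating all 60 distinct tours).
Excess = 111 − 104 = 7.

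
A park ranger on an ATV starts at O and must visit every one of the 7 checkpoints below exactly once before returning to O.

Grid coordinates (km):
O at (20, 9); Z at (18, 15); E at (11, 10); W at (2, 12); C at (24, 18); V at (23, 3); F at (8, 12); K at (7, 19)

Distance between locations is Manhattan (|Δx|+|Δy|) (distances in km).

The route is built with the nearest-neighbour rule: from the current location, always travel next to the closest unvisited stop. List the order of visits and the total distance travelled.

O → [Z:8 / V:9 / E:10 / C:13 / F:15 / W:21 / K:23] → Z (8)
Z → [C:9 / E:12 / F:13 / K:15 / V:17 / W:19] → C (9)
C → [V:16 / K:18 / E:21 / F:22 / W:28] → V (16)
V → [E:19 / F:24 / W:30 / K:32] → E (19)
E → [F:5 / W:11 / K:13] → F (5)
F → [W:6 / K:8] → W (6)
W → [K:12] → K (12)
Return K→O: 23.
Total = 8 + 9 + 16 + 19 + 5 + 6 + 12 + 23 = 98.

Nearest-neighbour total = 98 km; route O → Z → C → V → E → F → W → K → O.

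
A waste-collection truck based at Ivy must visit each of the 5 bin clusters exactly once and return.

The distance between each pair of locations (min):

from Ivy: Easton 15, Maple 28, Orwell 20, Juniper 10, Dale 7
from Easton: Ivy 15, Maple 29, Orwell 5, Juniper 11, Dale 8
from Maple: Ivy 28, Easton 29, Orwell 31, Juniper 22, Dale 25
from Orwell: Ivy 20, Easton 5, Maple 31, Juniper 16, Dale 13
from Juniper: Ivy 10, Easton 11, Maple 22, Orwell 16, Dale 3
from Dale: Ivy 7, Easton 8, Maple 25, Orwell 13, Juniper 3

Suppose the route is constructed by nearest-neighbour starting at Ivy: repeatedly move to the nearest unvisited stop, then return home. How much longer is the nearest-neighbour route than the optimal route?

2 min longer than the optimal tour.

From Ivy: Dale=7, Juniper=10, Easton=15, Orwell=20, Maple=28 → choose Dale (7).
From Dale: Juniper=3, Easton=8, Orwell=13, Maple=25 → choose Juniper (3).
From Juniper: Easton=11, Orwell=16, Maple=22 → choose Easton (11).
From Easton: Orwell=5, Maple=29 → choose Orwell (5).
From Orwell: Maple=31 → choose Maple (31).
NN route Ivy → Dale → Juniper → Easton → Orwell → Maple → Ivy costs 85.
Optimal: Ivy → Easton → Orwell → Maple → Juniper → Dale → Ivy costs 83 (by enumerating all 60 distinct tours).
Excess = 85 − 83 = 2.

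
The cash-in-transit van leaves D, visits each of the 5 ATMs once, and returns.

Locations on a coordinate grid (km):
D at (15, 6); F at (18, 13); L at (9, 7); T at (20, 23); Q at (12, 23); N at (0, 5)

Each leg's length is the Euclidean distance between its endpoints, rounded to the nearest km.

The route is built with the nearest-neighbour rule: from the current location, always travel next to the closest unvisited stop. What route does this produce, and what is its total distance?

Nearest-neighbour total = 70 km; route D → L → N → F → T → Q → D.

At D the remaining stops are L 6, F 8, N 15, Q 17, T 18; go to L.
At L the remaining stops are N 9, F 11, Q 16, T 19; go to N.
At N the remaining stops are F 20, Q 22, T 27; go to F.
At F the remaining stops are T 10, Q 12; go to T.
At T the remaining stops are Q 8; go to Q.
Return Q→D: 17.
Total = 6 + 9 + 20 + 10 + 8 + 17 = 70.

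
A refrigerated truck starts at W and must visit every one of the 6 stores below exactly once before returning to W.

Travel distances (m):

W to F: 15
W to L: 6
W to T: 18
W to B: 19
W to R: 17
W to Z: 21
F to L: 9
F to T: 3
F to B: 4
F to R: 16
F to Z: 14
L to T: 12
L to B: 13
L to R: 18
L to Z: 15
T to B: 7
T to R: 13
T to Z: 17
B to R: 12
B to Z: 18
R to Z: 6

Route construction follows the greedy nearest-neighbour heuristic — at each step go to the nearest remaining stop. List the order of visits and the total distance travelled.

W → [L:6 / F:15 / R:17 / T:18 / B:19 / Z:21] → L (6)
L → [F:9 / T:12 / B:13 / Z:15 / R:18] → F (9)
F → [T:3 / B:4 / Z:14 / R:16] → T (3)
T → [B:7 / R:13 / Z:17] → B (7)
B → [R:12 / Z:18] → R (12)
R → [Z:6] → Z (6)
Return Z→W: 21.
Total = 6 + 9 + 3 + 7 + 12 + 6 + 21 = 64.

64 m along W → L → F → T → B → R → Z → W.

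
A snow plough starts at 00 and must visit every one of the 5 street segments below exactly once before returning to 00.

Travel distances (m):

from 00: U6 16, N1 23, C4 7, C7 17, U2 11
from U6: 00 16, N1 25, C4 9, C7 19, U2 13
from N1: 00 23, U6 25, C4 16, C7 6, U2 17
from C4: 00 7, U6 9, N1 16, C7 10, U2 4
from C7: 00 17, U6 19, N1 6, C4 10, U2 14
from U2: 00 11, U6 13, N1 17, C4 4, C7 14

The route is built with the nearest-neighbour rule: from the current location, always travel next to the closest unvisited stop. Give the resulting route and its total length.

At 00 the remaining stops are C4 7, U2 11, U6 16, C7 17, N1 23; go to C4.
At C4 the remaining stops are U2 4, U6 9, C7 10, N1 16; go to U2.
At U2 the remaining stops are U6 13, C7 14, N1 17; go to U6.
At U6 the remaining stops are C7 19, N1 25; go to C7.
At C7 the remaining stops are N1 6; go to N1.
Return N1→00: 23.
Total = 7 + 4 + 13 + 19 + 6 + 23 = 72.

Total distance 72 m via the nearest-neighbour route 00 → C4 → U2 → U6 → C7 → N1 → 00.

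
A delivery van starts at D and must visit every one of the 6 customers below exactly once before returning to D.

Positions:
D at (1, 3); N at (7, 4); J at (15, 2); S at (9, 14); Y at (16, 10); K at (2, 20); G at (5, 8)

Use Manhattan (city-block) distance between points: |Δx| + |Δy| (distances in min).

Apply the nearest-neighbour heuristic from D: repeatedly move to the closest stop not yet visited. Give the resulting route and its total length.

92 min along D → N → G → S → Y → J → K → D.

D → [N:7 / G:9 / J:15 / K:18 / S:19 / Y:22] → N (7)
N → [G:6 / J:10 / S:12 / Y:15 / K:21] → G (6)
G → [S:10 / Y:13 / K:15 / J:16] → S (10)
S → [Y:11 / K:13 / J:18] → Y (11)
Y → [J:9 / K:24] → J (9)
J → [K:31] → K (31)
Return K→D: 18.
Total = 7 + 6 + 10 + 11 + 9 + 31 + 18 = 92.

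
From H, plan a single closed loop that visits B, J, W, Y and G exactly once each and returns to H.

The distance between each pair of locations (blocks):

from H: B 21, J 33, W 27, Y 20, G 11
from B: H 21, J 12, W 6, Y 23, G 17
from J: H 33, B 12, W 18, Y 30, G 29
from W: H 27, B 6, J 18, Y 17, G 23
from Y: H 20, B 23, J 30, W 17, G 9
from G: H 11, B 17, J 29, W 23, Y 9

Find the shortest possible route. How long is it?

H→B→J→W→Y→G→H: 21+12+18+17+9+11 = 88
H→B→J→W→G→Y→H: 21+12+18+23+9+20 = 103
H→B→J→Y→W→G→H: 21+12+30+17+23+11 = 114
H→B→J→Y→G→W→H: 21+12+30+9+23+27 = 122
H→B→J→G→W→Y→H: 21+12+29+23+17+20 = 122
H→B→J→G→Y→W→H: 21+12+29+9+17+27 = 115
H→B→W→J→Y→G→H: 21+6+18+30+9+11 = 95
H→B→W→J→G→Y→H: 21+6+18+29+9+20 = 103
H→B→W→Y→J→G→H: 21+6+17+30+29+11 = 114
H→B→W→Y→G→J→H: 21+6+17+9+29+33 = 115
H→B→W→G→J→Y→H: 21+6+23+29+30+20 = 129
H→B→W→G→Y→J→H: 21+6+23+9+30+33 = 122
H→B→Y→J→W→G→H: 21+23+30+18+23+11 = 126
H→B→Y→J→G→W→H: 21+23+30+29+23+27 = 153
… (46 more)
The minimum is 88.
One optimal route: H → B → J → W → Y → G → H (or its reverse).

88 blocks — the shortest possible round trip.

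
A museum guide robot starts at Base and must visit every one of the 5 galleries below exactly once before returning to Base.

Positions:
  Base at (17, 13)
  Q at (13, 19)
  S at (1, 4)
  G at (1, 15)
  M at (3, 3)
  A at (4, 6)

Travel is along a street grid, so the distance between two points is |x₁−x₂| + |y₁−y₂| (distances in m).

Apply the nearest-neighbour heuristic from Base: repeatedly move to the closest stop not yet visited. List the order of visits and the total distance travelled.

Total distance 64 m via the nearest-neighbour route Base → Q → G → S → M → A → Base.

From Base: distances to unvisited — Q=10, G=18, A=20, M=24, S=25. Nearest is Q (10).
From Q: distances to unvisited — G=16, A=22, M=26, S=27. Nearest is G (16).
From G: distances to unvisited — S=11, A=12, M=14. Nearest is S (11).
From S: distances to unvisited — M=3, A=5. Nearest is M (3).
From M: distances to unvisited — A=4. Nearest is A (4).
Return A→Base: 20.
Total = 10 + 16 + 11 + 3 + 4 + 20 = 64.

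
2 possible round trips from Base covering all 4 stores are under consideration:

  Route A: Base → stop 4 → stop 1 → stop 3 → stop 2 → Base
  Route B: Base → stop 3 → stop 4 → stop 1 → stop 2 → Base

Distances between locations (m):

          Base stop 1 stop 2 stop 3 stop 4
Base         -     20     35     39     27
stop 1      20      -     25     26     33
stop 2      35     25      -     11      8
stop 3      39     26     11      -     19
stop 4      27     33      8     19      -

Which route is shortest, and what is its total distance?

Shortest is Route A, total 132 m.

Route A: 27 + 33 + 26 + 11 + 35 = 132
Route B: 39 + 19 + 33 + 25 + 35 = 151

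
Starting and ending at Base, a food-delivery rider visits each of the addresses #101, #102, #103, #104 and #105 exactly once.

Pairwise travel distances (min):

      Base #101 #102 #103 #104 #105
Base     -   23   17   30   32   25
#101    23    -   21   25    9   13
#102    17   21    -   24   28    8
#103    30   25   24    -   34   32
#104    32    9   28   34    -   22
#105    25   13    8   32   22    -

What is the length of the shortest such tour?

Base→#101→#102→#103→#104→#105→Base: 23+21+24+34+22+25 = 149
Base→#101→#102→#103→#105→#104→Base: 23+21+24+32+22+32 = 154
Base→#101→#102→#104→#103→#105→Base: 23+21+28+34+32+25 = 163
Base→#101→#102→#104→#105→#103→Base: 23+21+28+22+32+30 = 156
Base→#101→#102→#105→#103→#104→Base: 23+21+8+32+34+32 = 150
Base→#101→#102→#105→#104→#103→Base: 23+21+8+22+34+30 = 138
Base→#101→#103→#102→#104→#105→Base: 23+25+24+28+22+25 = 147
Base→#101→#103→#102→#105→#104→Base: 23+25+24+8+22+32 = 134
Base→#101→#103→#104→#102→#105→Base: 23+25+34+28+8+25 = 143
Base→#101→#103→#104→#105→#102→Base: 23+25+34+22+8+17 = 129
Base→#101→#103→#105→#102→#104→Base: 23+25+32+8+28+32 = 148
Base→#101→#103→#105→#104→#102→Base: 23+25+32+22+28+17 = 147
Base→#101→#104→#102→#103→#105→Base: 23+9+28+24+32+25 = 141
Base→#101→#104→#102→#105→#103→Base: 23+9+28+8+32+30 = 130
… (46 more)
Base→#102→#105→#101→#104→#103→Base: 17+8+13+9+34+30 = 111  ← best
The minimum is 111.
One optimal route: Base → #102 → #105 → #101 → #104 → #103 → Base (or its reverse).

111 min — the shortest possible round trip.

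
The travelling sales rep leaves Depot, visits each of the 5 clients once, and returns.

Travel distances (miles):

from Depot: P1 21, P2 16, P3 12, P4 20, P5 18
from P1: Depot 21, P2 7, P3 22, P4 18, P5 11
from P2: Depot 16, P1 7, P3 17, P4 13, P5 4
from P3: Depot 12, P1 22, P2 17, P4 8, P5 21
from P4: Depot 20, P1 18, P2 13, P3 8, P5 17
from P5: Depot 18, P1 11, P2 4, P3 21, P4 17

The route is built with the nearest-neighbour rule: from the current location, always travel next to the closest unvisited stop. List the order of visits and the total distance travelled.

From Depot: distances to unvisited — P3=12, P2=16, P5=18, P4=20, P1=21. Nearest is P3 (12).
From P3: distances to unvisited — P4=8, P2=17, P5=21, P1=22. Nearest is P4 (8).
From P4: distances to unvisited — P2=13, P5=17, P1=18. Nearest is P2 (13).
From P2: distances to unvisited — P5=4, P1=7. Nearest is P5 (4).
From P5: distances to unvisited — P1=11. Nearest is P1 (11).
Return P1→Depot: 21.
Total = 12 + 8 + 13 + 4 + 11 + 21 = 69.

69 miles along Depot → P3 → P4 → P2 → P5 → P1 → Depot.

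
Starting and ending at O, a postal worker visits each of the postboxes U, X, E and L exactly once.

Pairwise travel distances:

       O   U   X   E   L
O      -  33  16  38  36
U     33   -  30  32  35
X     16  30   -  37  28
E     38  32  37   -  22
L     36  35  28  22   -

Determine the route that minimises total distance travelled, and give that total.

131 — the shortest possible round trip.

O-U-X-E-L-O: 33+30+37+22+36 = 158
O-U-X-L-E-O: 33+30+28+22+38 = 151
O-U-E-X-L-O: 33+32+37+28+36 = 166
O-U-E-L-X-O: 33+32+22+28+16 = 131
O-U-L-X-E-O: 33+35+28+37+38 = 171
O-U-L-E-X-O: 33+35+22+37+16 = 143
O-X-U-E-L-O: 16+30+32+22+36 = 136
O-X-U-L-E-O: 16+30+35+22+38 = 141
O-X-E-U-L-O: 16+37+32+35+36 = 156
O-X-L-U-E-O: 16+28+35+32+38 = 149
O-E-U-X-L-O: 38+32+30+28+36 = 164
O-E-X-U-L-O: 38+37+30+35+36 = 176
The minimum is 131.
One optimal route: O → U → E → L → X → O (or its reverse).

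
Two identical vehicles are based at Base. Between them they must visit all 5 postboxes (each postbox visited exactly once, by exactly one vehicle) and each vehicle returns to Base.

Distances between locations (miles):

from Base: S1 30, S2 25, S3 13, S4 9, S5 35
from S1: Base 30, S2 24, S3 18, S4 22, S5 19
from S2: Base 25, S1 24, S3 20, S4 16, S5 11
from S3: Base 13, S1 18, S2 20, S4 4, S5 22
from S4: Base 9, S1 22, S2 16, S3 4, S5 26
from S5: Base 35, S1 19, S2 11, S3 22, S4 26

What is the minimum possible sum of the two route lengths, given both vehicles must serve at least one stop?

104 miles — the smallest possible combined total.

Check every non-empty split of the stops between the two vehicles; for each half take its own optimal tour:
  {S1} + {S2, S3, S4, S5}: 60 + 71 = 131
  {S2} + {S1, S3, S4, S5}: 50 + 84 = 134
  {S1, S2} + {S3, S4, S5}: 79 + 70 = 149
  {S3} + {S1, S2, S4, S5}: 26 + 85 = 111
  {S1, S3} + {S2, S4, S5}: 61 + 71 = 132
  {S2, S3} + {S1, S4, S5}: 58 + 84 = 142
  … (15 splits in total)
  {S4} + {S1, S2, S3, S5}: 18 + 86 = 104  ← best
Best: vehicle 1 Base → S4 → Base = 18; vehicle 2 Base → S2 → S5 → S1 → S3 → Base = 86; combined 104.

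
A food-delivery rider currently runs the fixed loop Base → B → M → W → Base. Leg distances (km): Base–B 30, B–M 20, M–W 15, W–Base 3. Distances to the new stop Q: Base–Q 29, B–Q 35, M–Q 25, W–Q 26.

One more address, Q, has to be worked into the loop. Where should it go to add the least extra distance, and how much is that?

Insertion cost between consecutive stops i–j is d(i,Q) + d(Q,j) − d(i,j):
  between Base and B: 29 + 35 − 30 = 34
  between B and M: 35 + 25 − 20 = 40
  between M and W: 25 + 26 − 15 = 36
  between W and Base: 26 + 29 − 3 = 52
Cheapest insertion is between Base and B, adding 34.
New total = 68 + 34 = 102.

Minimum extra distance: 34 km, inserting Q between Base and B.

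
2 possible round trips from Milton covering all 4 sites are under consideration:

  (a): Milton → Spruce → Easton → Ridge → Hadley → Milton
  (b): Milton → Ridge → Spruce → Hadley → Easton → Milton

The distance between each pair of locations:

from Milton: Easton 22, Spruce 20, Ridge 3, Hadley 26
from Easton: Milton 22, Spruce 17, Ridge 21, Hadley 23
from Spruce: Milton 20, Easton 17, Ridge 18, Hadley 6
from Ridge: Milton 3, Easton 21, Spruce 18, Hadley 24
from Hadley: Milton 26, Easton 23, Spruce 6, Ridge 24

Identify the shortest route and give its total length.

Shortest is (b), total 72.

(a): 20 + 17 + 21 + 24 + 26 = 108
(b): 3 + 18 + 6 + 23 + 22 = 72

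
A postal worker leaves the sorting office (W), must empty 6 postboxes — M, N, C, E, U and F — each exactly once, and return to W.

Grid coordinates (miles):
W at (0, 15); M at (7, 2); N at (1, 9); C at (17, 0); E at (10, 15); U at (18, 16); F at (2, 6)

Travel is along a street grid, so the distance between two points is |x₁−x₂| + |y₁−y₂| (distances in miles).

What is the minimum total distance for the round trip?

68 miles — the shortest possible round trip.

With 6 stops there are 6!/2 = 360 distinct round trips (a route and its reverse cost the same).
W - M - N - C - E - U - F - W: 20+13+25+22+9+26+11 = 126
W - M - N - C - E - F - U - W: 20+13+25+22+17+26+19 = 142
W - M - N - C - U - E - F - W: 20+13+25+17+9+17+11 = 112
W - M - N - C - U - F - E - W: 20+13+25+17+26+17+10 = 128
W - M - N - C - F - E - U - W: 20+13+25+21+17+9+19 = 124
W - M - N - C - F - U - E - W: 20+13+25+21+26+9+10 = 124
W - M - N - E - C - U - F - W: 20+13+15+22+17+26+11 = 124
W - M - N - E - C - F - U - W: 20+13+15+22+21+26+19 = 136
… (352 more)
W - N - F - M - C - U - E - W: 7+4+9+12+17+9+10 = 68  ← best
The minimum is 68.
One optimal route: W → N → F → M → C → U → E → W (or its reverse).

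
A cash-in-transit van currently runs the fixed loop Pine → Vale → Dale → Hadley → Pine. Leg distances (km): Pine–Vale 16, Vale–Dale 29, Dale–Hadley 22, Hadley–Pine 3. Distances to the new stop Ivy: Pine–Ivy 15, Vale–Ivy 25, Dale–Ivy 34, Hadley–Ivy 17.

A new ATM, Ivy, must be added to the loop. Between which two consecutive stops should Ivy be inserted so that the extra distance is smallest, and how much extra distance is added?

Insertion cost between consecutive stops i–j is d(i,Ivy) + d(Ivy,j) − d(i,j):
  between Pine and Vale: 15 + 25 − 16 = 24
  between Vale and Dale: 25 + 34 − 29 = 30
  between Dale and Hadley: 34 + 17 − 22 = 29
  between Hadley and Pine: 17 + 15 − 3 = 29
Cheapest insertion is between Pine and Vale, adding 24.
New total = 70 + 24 = 94.

Adding 24 km by placing Ivy on the Pine–Vale leg.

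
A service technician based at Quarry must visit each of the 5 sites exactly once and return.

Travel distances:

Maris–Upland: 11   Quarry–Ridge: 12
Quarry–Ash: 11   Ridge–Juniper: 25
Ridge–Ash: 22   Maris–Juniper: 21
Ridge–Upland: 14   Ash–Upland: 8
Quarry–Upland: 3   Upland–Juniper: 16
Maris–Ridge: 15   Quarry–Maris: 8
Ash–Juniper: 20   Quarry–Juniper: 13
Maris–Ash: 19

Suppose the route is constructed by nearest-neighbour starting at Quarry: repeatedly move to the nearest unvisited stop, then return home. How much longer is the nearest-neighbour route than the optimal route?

The nearest-neighbour route is 5 longer than optimal.

Quarry: Upland=3, Maris=8, Ash=11, Ridge=12, Juniper=13 ⇒ Upland
Upland: Ash=8, Maris=11, Ridge=14, Juniper=16 ⇒ Ash
Ash: Maris=19, Juniper=20, Ridge=22 ⇒ Maris
Maris: Ridge=15, Juniper=21 ⇒ Ridge
Ridge: Juniper=25 ⇒ Juniper
NN route Quarry → Upland → Ash → Maris → Ridge → Juniper → Quarry costs 83.
Optimal: Quarry → Maris → Ridge → Upland → Ash → Juniper → Quarry costs 78 (by enumerating all 60 distinct tours).
Excess = 83 − 78 = 5.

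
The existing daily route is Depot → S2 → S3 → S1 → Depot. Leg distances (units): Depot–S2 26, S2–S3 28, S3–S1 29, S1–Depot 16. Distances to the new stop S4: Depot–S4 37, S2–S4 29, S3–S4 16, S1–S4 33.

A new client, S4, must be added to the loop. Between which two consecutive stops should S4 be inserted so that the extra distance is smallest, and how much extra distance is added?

Insertion cost between consecutive stops i–j is d(i,S4) + d(S4,j) − d(i,j):
  between Depot and S2: 37 + 29 − 26 = 40
  between S2 and S3: 29 + 16 − 28 = 17
  between S3 and S1: 16 + 33 − 29 = 20
  between S1 and Depot: 33 + 37 − 16 = 54
Cheapest insertion is between S2 and S3, adding 17.
New total = 99 + 17 = 116.

Adding 17 by placing S4 on the S2–S3 leg.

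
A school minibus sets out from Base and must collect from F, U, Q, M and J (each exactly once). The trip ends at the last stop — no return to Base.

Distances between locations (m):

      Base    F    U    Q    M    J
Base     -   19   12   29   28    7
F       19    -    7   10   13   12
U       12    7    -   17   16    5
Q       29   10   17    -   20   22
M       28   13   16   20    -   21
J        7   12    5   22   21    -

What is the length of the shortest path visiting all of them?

There are 5! = 120 possible orderings.
Base → F → U → Q → M → J: 19+7+17+20+21 = 84
Base → F → U → Q → J → M: 19+7+17+22+21 = 86
Base → F → U → M → Q → J: 19+7+16+20+22 = 84
Base → F → U → M → J → Q: 19+7+16+21+22 = 85
Base → F → U → J → Q → M: 19+7+5+22+20 = 73
Base → F → U → J → M → Q: 19+7+5+21+20 = 72
Base → F → Q → U → M → J: 19+10+17+16+21 = 83
Base → F → Q → U → J → M: 19+10+17+5+21 = 72
Base → F → Q → M → U → J: 19+10+20+16+5 = 70
Base → F → Q → M → J → U: 19+10+20+21+5 = 75
Base → F → Q → J → U → M: 19+10+22+5+16 = 72
Base → F → Q → J → M → U: 19+10+22+21+16 = 88
Base → F → M → U → Q → J: 19+13+16+17+22 = 87
Base → F → M → U → J → Q: 19+13+16+5+22 = 75
… (106 more)
Base → J → U → F → Q → M: 7+5+7+10+20 = 49  ← best
The minimum is 49.
One shortest path: Base → J → U → F → Q → M.

Shortest open route: 49 m.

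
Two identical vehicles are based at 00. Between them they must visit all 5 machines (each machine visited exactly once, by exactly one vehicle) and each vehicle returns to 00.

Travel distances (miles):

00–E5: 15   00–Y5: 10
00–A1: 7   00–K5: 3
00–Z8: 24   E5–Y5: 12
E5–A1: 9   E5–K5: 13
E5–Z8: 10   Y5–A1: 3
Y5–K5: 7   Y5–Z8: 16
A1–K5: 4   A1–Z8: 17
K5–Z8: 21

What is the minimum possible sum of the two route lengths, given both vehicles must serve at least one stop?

Minimum combined distance: 57 miles.

Try each way of splitting the stops between the two vehicles (each non-empty) and, for each split, find the best tour for each vehicle:
  {E5} + {Y5, A1, K5, Z8}: 30 + 50 = 80
  {Y5} + {E5, A1, K5, Z8}: 20 + 49 = 69
  {E5, Y5} + {A1, K5, Z8}: 37 + 48 = 85
  {A1} + {E5, Y5, K5, Z8}: 14 + 51 = 65
  {E5, A1} + {Y5, K5, Z8}: 31 + 50 = 81
  {Y5, A1} + {E5, K5, Z8}: 20 + 49 = 69
  … (15 splits in total)
  {K5} + {E5, Y5, A1, Z8}: 6 + 51 = 57  ← best
Best: vehicle 1 00 → K5 → 00 = 6; vehicle 2 00 → E5 → Z8 → Y5 → A1 → 00 = 51; combined 57.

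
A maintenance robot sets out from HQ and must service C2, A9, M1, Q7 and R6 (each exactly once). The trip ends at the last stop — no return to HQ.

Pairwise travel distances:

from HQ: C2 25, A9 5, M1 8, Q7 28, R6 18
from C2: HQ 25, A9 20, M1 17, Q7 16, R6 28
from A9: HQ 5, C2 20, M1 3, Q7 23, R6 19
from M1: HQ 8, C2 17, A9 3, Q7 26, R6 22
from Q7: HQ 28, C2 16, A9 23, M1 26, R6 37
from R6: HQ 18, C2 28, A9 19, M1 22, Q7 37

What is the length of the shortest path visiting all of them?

There are 5! = 120 possible orderings.
HQ → C2 → A9 → M1 → Q7 → R6: 25+20+3+26+37 = 111
HQ → C2 → A9 → M1 → R6 → Q7: 25+20+3+22+37 = 107
HQ → C2 → A9 → Q7 → M1 → R6: 25+20+23+26+22 = 116
HQ → C2 → A9 → Q7 → R6 → M1: 25+20+23+37+22 = 127
HQ → C2 → A9 → R6 → M1 → Q7: 25+20+19+22+26 = 112
HQ → C2 → A9 → R6 → Q7 → M1: 25+20+19+37+26 = 127
HQ → C2 → M1 → A9 → Q7 → R6: 25+17+3+23+37 = 105
HQ → C2 → M1 → A9 → R6 → Q7: 25+17+3+19+37 = 101
HQ → C2 → M1 → Q7 → A9 → R6: 25+17+26+23+19 = 110
HQ → C2 → M1 → Q7 → R6 → A9: 25+17+26+37+19 = 124
HQ → C2 → M1 → R6 → A9 → Q7: 25+17+22+19+23 = 106
HQ → C2 → M1 → R6 → Q7 → A9: 25+17+22+37+23 = 124
HQ → C2 → Q7 → A9 → M1 → R6: 25+16+23+3+22 = 89
HQ → C2 → Q7 → A9 → R6 → M1: 25+16+23+19+22 = 105
… (106 more)
HQ → R6 → A9 → M1 → C2 → Q7: 18+19+3+17+16 = 73  ← best
The minimum is 73.
One shortest path: HQ → R6 → A9 → M1 → C2 → Q7.

Minimum one-way distance = 73.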